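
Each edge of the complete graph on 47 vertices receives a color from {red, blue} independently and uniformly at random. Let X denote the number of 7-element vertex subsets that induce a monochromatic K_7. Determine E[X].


Let X = Σ_S X_S over the C(47, 7) = 62891499 subsets S of size 7, where X_S = 1 if the K_7 on S is monochromatic.
For a fixed S, the K_7 on S has C(7, 2) = 21 edges. P[all 21 edges red] = (1/2)^21, and likewise for blue, so P[monochromatic] = 2·(1/2)^21 = 2^{1 − 21} = 1/1048576.
By linearity: E[X] = C(47, 7) · 2^{1 − 21} = 62891499 · 1/1048576 = 62891499/1048576.
Numerically: E[X] ≈ 59.978.

E[X] = C(47,7)·2^(1−C(7,2)) = 62891499/1048576 ≈ 59.978.


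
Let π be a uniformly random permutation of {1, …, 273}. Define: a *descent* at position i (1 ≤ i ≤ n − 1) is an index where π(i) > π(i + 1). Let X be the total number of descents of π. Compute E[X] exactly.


Write X = Σ X_I over i = 1, …, 272, with X_I the indicator of one descent.
There are 272 indicators.
For each fixed i, the pair (π(i), π(i+1)) is a uniformly random ordered pair of distinct values from {1, …, 273}; by symmetry P[π(i) > π(i+1)] = 1/2.
By linearity: E[X] = 272 · (1/2) = (273 − 1) · (1/2) = 136 ≈ 136.000.

E[X] = 136 = 136.000.


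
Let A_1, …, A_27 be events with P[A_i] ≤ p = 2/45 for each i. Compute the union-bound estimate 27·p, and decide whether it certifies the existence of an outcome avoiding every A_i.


Union bound: P[∪_{i=1}^{27} A_i] ≤ Σ_i P[A_i] ≤ 27·p = 27·(2/45) = 6/5.
Numerically: 6/5 ≈ 1.2000.
Is 6/5 < 1? NO.
Since the bound 6/5 is ≥ 1, the union bound is uninformative here; it does NOT by itself certify existence.

27·p = 6/5 ≈ 1.2000; existence NOT certified by the union bound.


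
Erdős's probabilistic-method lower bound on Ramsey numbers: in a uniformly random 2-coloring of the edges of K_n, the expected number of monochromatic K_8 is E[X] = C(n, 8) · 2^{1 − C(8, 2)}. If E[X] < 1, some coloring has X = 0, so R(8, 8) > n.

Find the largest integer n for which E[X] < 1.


We need C(n, 8) · 2^{1 − 28} < 1, i.e. C(n, 8) < 2^{28 − 1} = 134217728.
Check values of n near the boundary:
  n = 40: C(40, 8) = 76904685; 76904685 < 134217728? YES
  n = 41: C(41, 8) = 95548245; 95548245 < 134217728? YES
  n = 42: C(42, 8) = 118030185; 118030185 < 134217728? YES
  n = 43: C(43, 8) = 145008513; 145008513 < 134217728? NO
The largest n with C(n, 8) < 134217728 is n = 42 (where E[X] = 118030185/134217728 ≈ 0.8794). Hence R(8, 8) > 42, i.e. R(8, 8) ≥ 43.

Largest n = 42; hence R(8, 8) > 42.


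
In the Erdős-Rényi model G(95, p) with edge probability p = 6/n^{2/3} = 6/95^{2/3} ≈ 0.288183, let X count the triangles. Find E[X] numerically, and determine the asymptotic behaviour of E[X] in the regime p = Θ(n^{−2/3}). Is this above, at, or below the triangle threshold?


Number of potential triangles: C(95, 3) = 138415.
Each occurs with probability p³ ≈ (0.288183)³ ≈ 2.39335180e-02.
By linearity: E[X] = C(95, 3)·p³ ≈ 138415 · 2.39335180e-02 ≈ 3312.757895.
Since α = 2/3 < 1, p = c/n^{2/3} ≫ 1/n is above the triangle threshold p ~ 1/n. Asymptotically E[X] ~ (c³/6)·n^{3(1−α)} = (6³/6)·n^{1} → ∞; triangles are abundant w.h.p.

E[X] ≈ 3312.757895; in regime p = Θ(1/n^{2/3}) E[X] diverges (above the triangle threshold p ~ 1/n).


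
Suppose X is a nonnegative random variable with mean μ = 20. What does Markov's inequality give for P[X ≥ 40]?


μ = E[X] = 20, a = 40.
Markov: P[X ≥ 40] ≤ μ/a = (20)/40 = 1/2.
Numerically: ≈ 0.50000.
(Since a = 40 > μ = 20.00000, the bound 1/2 is < 1 and informative.)

P[X ≥ 40] ≤ 1/2 ≈ 0.50000.


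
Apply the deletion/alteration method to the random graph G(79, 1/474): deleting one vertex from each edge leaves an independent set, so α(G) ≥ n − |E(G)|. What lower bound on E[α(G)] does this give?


E[|E(G)|] = C(79, 2)·p = 3081 · (1/474) = 13/2.
E[α(G)] ≥ n − E[|E(G)|] = 79 − 13/2 = 145/2.
Numerically: ≈ 72.500.
(This is only a lower bound; the true E[α(G)] may be larger.)

E[α(G)] ≥ 145/2 ≈ 72.500.


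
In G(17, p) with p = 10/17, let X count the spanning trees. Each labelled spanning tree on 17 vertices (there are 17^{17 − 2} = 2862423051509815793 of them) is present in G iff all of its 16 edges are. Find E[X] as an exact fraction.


K_17 has 17^{17 − 2} = 2862423051509815793 labelled spanning trees.
For each such spanning tree H, let X_H = 1 if all 16 edges of H are present in G. Then P[X_H = 1] = p^{16} = (10/17)^{16} = 10000000000000000/48661191875666868481.
Summing the indicators: E[X] = Σ_H E[X_H] = 2862423051509815793 · p^{16} = 2862423051509815793 · 10000000000000000/48661191875666868481 = 10000000000000000/17.
Numerically: E[X] ≈ 5.8824e+14.

E[X] = 2862423051509815793 · (10/17)^{16} = 10000000000000000/17 ≈ 5.8824e+14.


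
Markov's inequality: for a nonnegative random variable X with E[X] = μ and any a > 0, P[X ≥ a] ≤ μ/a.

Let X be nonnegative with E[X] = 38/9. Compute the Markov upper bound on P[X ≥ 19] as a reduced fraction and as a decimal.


μ = E[X] = 38/9, a = 19.
Markov: P[X ≥ 19] ≤ μ/a = (38/9)/19 = 2/9.
Numerically: ≈ 0.22222.
(Since a = 19 > μ = 4.22222, the bound 2/9 is < 1 and informative.)

P[X ≥ 19] ≤ 2/9 ≈ 0.22222.


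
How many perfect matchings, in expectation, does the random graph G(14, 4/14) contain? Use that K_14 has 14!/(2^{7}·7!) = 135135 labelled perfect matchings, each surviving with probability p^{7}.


K_14 has 14!/(2^{7}·7!) = 135135 labelled perfect matchings.
For each such perfect matching H, let X_H = 1 if all 7 edges of H are present in G. Then P[X_H = 1] = p^{7} = (2/7)^{7} = 128/823543.
By linearity of expectation: E[X] = Σ_H E[X_H] = 135135 · p^{7} = 135135 · 128/823543 = 2471040/117649.
Numerically: E[X] ≈ 21.

E[X] = 135135 · (2/7)^{7} = 2471040/117649 ≈ 21.


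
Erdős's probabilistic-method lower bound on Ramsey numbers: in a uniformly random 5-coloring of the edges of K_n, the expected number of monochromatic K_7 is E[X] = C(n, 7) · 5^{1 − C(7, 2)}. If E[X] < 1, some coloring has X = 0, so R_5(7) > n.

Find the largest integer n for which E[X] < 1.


We need C(n, 7) · 5^{1 − 21} < 1, i.e. C(n, 7) < 5^{21 − 1} = 95367431640625.
Check values of n near the boundary:
  n = 335: C(335, 7) = 88202498238195; 88202498238195 < 95367431640625? YES
  n = 336: C(336, 7) = 90079147136880; 90079147136880 < 95367431640625? YES
  n = 337: C(337, 7) = 91989916924632; 91989916924632 < 95367431640625? YES
  n = 338: C(338, 7) = 93935323022736; 93935323022736 < 95367431640625? YES
  n = 339: C(339, 7) = 95915887062372; 95915887062372 < 95367431640625? NO
The largest n with C(n, 7) < 95367431640625 is n = 338 (where E[X] = 93935323022736/95367431640625 ≈ 0.984983). Hence R_5(7) > 338, i.e. R_5(7) ≥ 339.

Largest n = 338; hence R_5(7) > 338.


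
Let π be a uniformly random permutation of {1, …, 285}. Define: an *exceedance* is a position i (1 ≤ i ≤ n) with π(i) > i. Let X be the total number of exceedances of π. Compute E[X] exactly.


Write X = Σ_{i=1}^{285} X_i, where X_i = 1_{π(i) > i}.
For each fixed i, π(i) is uniform over {1, …, 285} (marginal of a uniform permutation), so P[π(i) > i] = (n − i)/n. Summing: Σ_{i=1}^{285} (n − i)/n = (0 + 1 + … + 284)/285 = 285(285 − 1)/(2·285) = (285 − 1)/2.
Hence E[X] = Σ_{i=1}^{285} (285 − i)/285 = 142 ≈ 142.000.

E[X] = 142 = 142.000.


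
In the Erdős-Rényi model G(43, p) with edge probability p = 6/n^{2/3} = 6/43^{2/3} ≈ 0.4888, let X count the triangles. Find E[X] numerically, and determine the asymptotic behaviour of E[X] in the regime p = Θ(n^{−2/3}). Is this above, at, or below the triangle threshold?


Number of potential triangles: C(43, 3) = 12341.
Each occurs with probability p³ ≈ (0.4888)³ ≈ 1.168199e-01.
By linearity: E[X] = C(43, 3)·p³ ≈ 12341 · 1.168199e-01 ≈ 1441.6744.
Since α = 2/3 < 1, p = c/n^{2/3} ≫ 1/n is above the triangle threshold p ~ 1/n. Asymptotically E[X] ~ (c³/6)·n^{3(1−α)} = (6³/6)·n^{1} → ∞; triangles are abundant w.h.p.

E[X] ≈ 1441.6744; in regime p = Θ(1/n^{2/3}) E[X] diverges (above the triangle threshold p ~ 1/n).


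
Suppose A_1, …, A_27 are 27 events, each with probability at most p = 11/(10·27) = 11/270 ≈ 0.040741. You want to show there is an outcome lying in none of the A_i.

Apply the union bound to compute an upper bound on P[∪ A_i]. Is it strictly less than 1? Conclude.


Union bound: P[∪_{i=1}^{27} A_i] ≤ Σ_i P[A_i] ≤ 27·p = 27·(11/270) = 11/10.
Numerically: 11/10 ≈ 1.100000.
Is 11/10 < 1? NO.
Since the bound 11/10 is ≥ 1, the union bound is uninformative here; it does NOT by itself certify existence.

27·p = 11/10 ≈ 1.100000; existence NOT certified by the union bound.


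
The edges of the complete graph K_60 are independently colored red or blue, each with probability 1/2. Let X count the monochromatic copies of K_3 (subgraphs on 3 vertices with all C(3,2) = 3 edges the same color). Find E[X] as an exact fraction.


Let X = Σ_S X_S over the C(60, 3) = 34220 subsets S of size 3, where X_S = 1 if the K_3 on S is monochromatic.
For a fixed S, the K_3 on S has C(3, 2) = 3 edges. P[all 3 edges red] = (1/2)^3, and likewise for blue, so P[monochromatic] = 2·(1/2)^3 = 2^{1 − 3} = 1/4.
By linearity: E[X] = C(60, 3) · 2^{1 − 3} = 34220 · 1/4 = 8555.
Numerically: E[X] ≈ 8555.000000.

E[X] = C(60,3)·2^(1−C(3,2)) = 8555 ≈ 8555.000000.


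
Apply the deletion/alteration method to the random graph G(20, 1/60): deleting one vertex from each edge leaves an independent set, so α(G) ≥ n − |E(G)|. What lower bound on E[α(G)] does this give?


E[|E(G)|] = C(20, 2)·p = 190 · (1/60) = 19/6.
E[α(G)] ≥ n − E[|E(G)|] = 20 − 19/6 = 101/6.
Numerically: ≈ 16.83333.
(This is only a lower bound; the true E[α(G)] may be larger.)

E[α(G)] ≥ 101/6 ≈ 16.83333.


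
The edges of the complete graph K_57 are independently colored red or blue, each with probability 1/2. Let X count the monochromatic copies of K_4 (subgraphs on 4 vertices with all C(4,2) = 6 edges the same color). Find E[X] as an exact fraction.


Let X = Σ_S X_S over the C(57, 4) = 395010 subsets S of size 4, where X_S = 1 if the K_4 on S is monochromatic.
For a fixed S, the K_4 on S has C(4, 2) = 6 edges. P[all 6 edges red] = (1/2)^6, and likewise for blue, so P[monochromatic] = 2·(1/2)^6 = 2^{1 − 6} = 1/32.
By linearity of expectation: E[X] = C(57, 4) · 2^{1 − 6} = 395010 · 1/32 = 197505/16.
Numerically: E[X] ≈ 12344.062.

E[X] = C(57,4)·2^(1−C(4,2)) = 197505/16 ≈ 12344.062.


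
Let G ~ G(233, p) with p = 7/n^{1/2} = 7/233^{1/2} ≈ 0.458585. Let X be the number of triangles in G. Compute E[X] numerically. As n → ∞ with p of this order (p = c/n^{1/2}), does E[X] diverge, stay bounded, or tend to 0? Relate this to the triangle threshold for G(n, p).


Number of potential triangles: C(233, 3) = 2081156.
Each occurs with probability p³ ≈ (0.458585)³ ≈ 9.64406744e-02.
By linearity: E[X] = C(233, 3)·p³ ≈ 2081156 · 9.64406744e-02 ≈ 200708.088084.
Since α = 1/2 < 1, p = c/n^{1/2} ≫ 1/n is above the triangle threshold p ~ 1/n. Asymptotically E[X] ~ (c³/6)·n^{3(1−α)} = (7³/6)·n^{1.5} → ∞; triangles are abundant w.h.p.

E[X] ≈ 200708.088084; in regime p = Θ(1/n^{1/2}) E[X] diverges (above the triangle threshold p ~ 1/n).


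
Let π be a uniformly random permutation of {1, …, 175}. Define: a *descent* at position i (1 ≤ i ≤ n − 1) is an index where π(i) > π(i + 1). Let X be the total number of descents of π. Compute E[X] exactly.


Write X = Σ X_I over i = 1, …, 174, with X_I the indicator of one descent.
There are 174 indicators.
For each fixed i, the pair (π(i), π(i+1)) is a uniformly random ordered pair of distinct values from {1, …, 175}; by symmetry P[π(i) > π(i+1)] = 1/2.
By linearity: E[X] = 174 · (1/2) = (175 − 1) · (1/2) = 87 ≈ 87.000.

E[X] = 87 = 87.000.


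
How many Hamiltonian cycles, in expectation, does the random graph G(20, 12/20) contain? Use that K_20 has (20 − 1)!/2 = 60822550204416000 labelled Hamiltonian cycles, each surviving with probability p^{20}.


K_20 has (20 − 1)!/2 = 60822550204416000 labelled Hamiltonian cycles.
For each such Hamiltonian cycle H, let X_H = 1 if all 20 edges of H are present in G. Then P[X_H = 1] = p^{20} = (3/5)^{20} = 3486784401/95367431640625.
Summing the indicators: E[X] = Σ_H E[X_H] = 60822550204416000 · p^{20} = 60822550204416000 · 3486784401/95367431640625 = 1696600954254376560918528/762939453125.
Numerically: E[X] ≈ 2.224e+12.

E[X] = 60822550204416000 · (3/5)^{20} = 1696600954254376560918528/762939453125 ≈ 2.224e+12.


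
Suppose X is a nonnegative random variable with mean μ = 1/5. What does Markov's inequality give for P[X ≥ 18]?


μ = E[X] = 1/5, a = 18.
Markov: P[X ≥ 18] ≤ μ/a = (1/5)/18 = 1/90.
Numerically: ≈ 0.0111.
(Since a = 18 > μ = 0.2000, the bound 1/90 is < 1 and informative.)

P[X ≥ 18] ≤ 1/90 ≈ 0.0111.


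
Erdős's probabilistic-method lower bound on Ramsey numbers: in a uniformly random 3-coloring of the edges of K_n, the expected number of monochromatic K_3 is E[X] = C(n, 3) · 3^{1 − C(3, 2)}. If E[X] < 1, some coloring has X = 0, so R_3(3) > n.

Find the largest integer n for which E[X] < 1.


We need C(n, 3) · 3^{1 − 3} < 1, i.e. C(n, 3) < 3^{3 − 1} = 9.
Check values of n near the boundary:
  n = 3: C(3, 3) = 1; 1 < 9? YES
  n = 4: C(4, 3) = 4; 4 < 9? YES
  n = 5: C(5, 3) = 10; 10 < 9? NO
The largest n with C(n, 3) < 9 is n = 4 (where E[X] = 4/9 ≈ 0.444444). Hence R_3(3) > 4, i.e. R_3(3) ≥ 5.

Largest n = 4; hence R_3(3) > 4.


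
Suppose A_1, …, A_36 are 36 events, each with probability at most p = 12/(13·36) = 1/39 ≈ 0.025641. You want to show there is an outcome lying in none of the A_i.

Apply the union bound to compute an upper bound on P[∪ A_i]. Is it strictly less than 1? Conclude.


Union bound: P[∪_{i=1}^{36} A_i] ≤ Σ_i P[A_i] ≤ 36·p = 36·(1/39) = 12/13.
Numerically: 12/13 ≈ 0.923077.
Is 12/13 < 1? YES.
Since P[∪ A_i] ≤ 12/13 < 1, the complement has P[∩ A_i^c] ≥ 1 − 12/13 = 1/13 > 0, so some outcome avoids every A_i.

36·p = 12/13 ≈ 0.923077; existence CERTIFIED by the union bound.


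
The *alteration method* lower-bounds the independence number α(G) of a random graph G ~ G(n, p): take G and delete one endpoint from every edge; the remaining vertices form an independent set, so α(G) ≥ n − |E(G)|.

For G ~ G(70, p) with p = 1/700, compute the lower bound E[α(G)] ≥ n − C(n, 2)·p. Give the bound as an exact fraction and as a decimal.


E[|E(G)|] = C(70, 2)·p = 2415 · (1/700) = 69/20.
E[α(G)] ≥ n − E[|E(G)|] = 70 − 69/20 = 1331/20.
Numerically: ≈ 66.5500.
(This is only a lower bound; the true E[α(G)] may be larger.)

E[α(G)] ≥ 1331/20 ≈ 66.5500.


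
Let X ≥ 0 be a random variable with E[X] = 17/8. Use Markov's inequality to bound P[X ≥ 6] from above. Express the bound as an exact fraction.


μ = E[X] = 17/8, a = 6.
Markov: P[X ≥ 6] ≤ μ/a = (17/8)/6 = 17/48.
Numerically: ≈ 0.3542.
(Since a = 6 > μ = 2.1250, the bound 17/48 is < 1 and informative.)

P[X ≥ 6] ≤ 17/48 ≈ 0.3542.


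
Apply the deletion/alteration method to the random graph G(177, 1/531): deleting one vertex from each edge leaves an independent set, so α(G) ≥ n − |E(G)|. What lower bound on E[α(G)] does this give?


E[|E(G)|] = C(177, 2)·p = 15576 · (1/531) = 88/3.
E[α(G)] ≥ n − E[|E(G)|] = 177 − 88/3 = 443/3.
Numerically: ≈ 147.6667.
(This is only a lower bound; the true E[α(G)] may be larger.)

E[α(G)] ≥ 443/3 ≈ 147.6667.


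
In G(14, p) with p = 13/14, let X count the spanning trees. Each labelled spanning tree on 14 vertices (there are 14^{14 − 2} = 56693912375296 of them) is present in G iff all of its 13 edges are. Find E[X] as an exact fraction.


K_14 has 14^{14 − 2} = 56693912375296 labelled spanning trees.
For each such spanning tree H, let X_H = 1 if all 13 edges of H are present in G. Then P[X_H = 1] = p^{13} = (13/14)^{13} = 302875106592253/793714773254144.
By linearity: E[X] = Σ_H E[X_H] = 56693912375296 · p^{13} = 56693912375296 · 302875106592253/793714773254144 = 302875106592253/14.
Numerically: E[X] ≈ 2.16339e+13.

E[X] = 56693912375296 · (13/14)^{13} = 302875106592253/14 ≈ 2.16339e+13.


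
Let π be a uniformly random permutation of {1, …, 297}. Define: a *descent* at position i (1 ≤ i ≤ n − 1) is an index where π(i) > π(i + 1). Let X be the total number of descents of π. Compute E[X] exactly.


Write X = Σ X_I over i = 1, …, 296, with X_I the indicator of one descent.
There are 296 indicators.
For each fixed i, the pair (π(i), π(i+1)) is a uniformly random ordered pair of distinct values from {1, …, 297}; by symmetry P[π(i) > π(i+1)] = 1/2.
By linearity: E[X] = 296 · (1/2) = (297 − 1) · (1/2) = 148 ≈ 148.000000.

E[X] = 148 = 148.000000.


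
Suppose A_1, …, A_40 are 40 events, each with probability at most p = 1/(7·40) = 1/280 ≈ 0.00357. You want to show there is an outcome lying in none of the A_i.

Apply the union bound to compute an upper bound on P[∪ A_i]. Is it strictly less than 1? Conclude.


Union bound: P[∪_{i=1}^{40} A_i] ≤ Σ_i P[A_i] ≤ 40·p = 40·(1/280) = 1/7.
Numerically: 1/7 ≈ 0.14286.
Is 1/7 < 1? YES.
Since P[∪ A_i] ≤ 1/7 < 1, the complement has P[∩ A_i^c] ≥ 1 − 1/7 = 6/7 > 0, so some outcome avoids every A_i.

40·p = 1/7 ≈ 0.14286; existence CERTIFIED by the union bound.


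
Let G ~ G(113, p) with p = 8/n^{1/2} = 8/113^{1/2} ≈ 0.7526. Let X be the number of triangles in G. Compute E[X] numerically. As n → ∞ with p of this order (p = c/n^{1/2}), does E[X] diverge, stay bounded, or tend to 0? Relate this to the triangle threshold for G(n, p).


Number of potential triangles: C(113, 3) = 234136.
Each occurs with probability p³ ≈ (0.7526)³ ≈ 4.262381e-01.
By linearity: E[X] = C(113, 3)·p³ ≈ 234136 · 4.262381e-01 ≈ 99797.6903.
Since α = 1/2 < 1, p = c/n^{1/2} ≫ 1/n is above the triangle threshold p ~ 1/n. Asymptotically E[X] ~ (c³/6)·n^{3(1−α)} = (8³/6)·n^{1.5} → ∞; triangles are abundant w.h.p.

E[X] ≈ 99797.6903; in regime p = Θ(1/n^{1/2}) E[X] diverges (above the triangle threshold p ~ 1/n).


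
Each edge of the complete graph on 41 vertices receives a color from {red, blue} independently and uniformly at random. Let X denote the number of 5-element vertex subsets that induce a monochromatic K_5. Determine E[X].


Let X = Σ_S X_S over the C(41, 5) = 749398 subsets S of size 5, where X_S = 1 if the K_5 on S is monochromatic.
For a fixed S, the K_5 on S has C(5, 2) = 10 edges. P[all 10 edges red] = (1/2)^10, and likewise for blue, so P[monochromatic] = 2·(1/2)^10 = 2^{1 − 10} = 1/512.
By linearity of expectation: E[X] = C(41, 5) · 2^{1 − 10} = 749398 · 1/512 = 374699/256.
Numerically: E[X] ≈ 1463.6680.

E[X] = C(41,5)·2^(1−C(5,2)) = 374699/256 ≈ 1463.6680.


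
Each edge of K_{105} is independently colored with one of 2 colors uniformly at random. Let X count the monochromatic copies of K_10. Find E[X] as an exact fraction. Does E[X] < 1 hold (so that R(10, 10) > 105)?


E[X] = C(105, 10) · 2^{1 − 45} = 28848458598960 · 2^{−44} = 28848458598960/17592186044416.
As a reduced fraction: E[X] = 1803028662435/1099511627776 ≈ 1.63985.
Is E[X] < 1? NO.
Since E[X] ≥ 1, the first-moment bound is inconclusive at n = 105; it does NOT by itself certify R(10, 10) > 105.

E[X] = 1803028662435/1099511627776 ≈ 1.63985; E[X] ≥ 1; first-moment method inconclusive here.


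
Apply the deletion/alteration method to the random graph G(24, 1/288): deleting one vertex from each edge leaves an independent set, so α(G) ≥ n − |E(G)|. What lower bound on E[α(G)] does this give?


E[|E(G)|] = C(24, 2)·p = 276 · (1/288) = 23/24.
E[α(G)] ≥ n − E[|E(G)|] = 24 − 23/24 = 553/24.
Numerically: ≈ 23.041667.
(This is only a lower bound; the true E[α(G)] may be larger.)

E[α(G)] ≥ 553/24 ≈ 23.041667.


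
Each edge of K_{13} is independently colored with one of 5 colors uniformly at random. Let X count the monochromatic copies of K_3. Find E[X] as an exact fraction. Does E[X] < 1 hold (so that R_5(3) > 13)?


E[X] = C(13, 3) · 5^{1 − 3} = 286 · 5^{−2} = 286/25.
As a reduced fraction: E[X] = 286/25 ≈ 11.44000.
Is E[X] < 1? NO.
Since E[X] ≥ 1, the first-moment bound is inconclusive at n = 13; it does NOT by itself certify R_5(3) > 13.

E[X] = 286/25 ≈ 11.44000; E[X] ≥ 1; first-moment method inconclusive here.


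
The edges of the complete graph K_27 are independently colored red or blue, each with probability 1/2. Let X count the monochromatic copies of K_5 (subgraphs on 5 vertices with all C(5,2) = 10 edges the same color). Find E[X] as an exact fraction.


Let X = Σ_S X_S over the C(27, 5) = 80730 subsets S of size 5, where X_S = 1 if the K_5 on S is monochromatic.
For a fixed S, the K_5 on S has C(5, 2) = 10 edges. P[all 10 edges red] = (1/2)^10, and likewise for blue, so P[monochromatic] = 2·(1/2)^10 = 2^{1 − 10} = 1/512.
Summing: E[X] = C(27, 5) · 2^{1 − 10} = 80730 · 1/512 = 40365/256.
Numerically: E[X] ≈ 157.676.

E[X] = C(27,5)·2^(1−C(5,2)) = 40365/256 ≈ 157.676.


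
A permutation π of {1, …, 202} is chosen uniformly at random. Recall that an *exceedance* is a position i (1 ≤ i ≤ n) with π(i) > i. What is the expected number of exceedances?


Write X = Σ_{i=1}^{202} X_i, where X_i = 1_{π(i) > i}.
For each fixed i, π(i) is uniform over {1, …, 202} (marginal of a uniform permutation), so P[π(i) > i] = (n − i)/n. Summing: Σ_{i=1}^{202} (n − i)/n = (0 + 1 + … + 201)/202 = 202(202 − 1)/(2·202) = (202 − 1)/2.
Hence E[X] = Σ_{i=1}^{202} (202 − i)/202 = 201/2 ≈ 100.50000.

E[X] = 201/2 = 100.50000.


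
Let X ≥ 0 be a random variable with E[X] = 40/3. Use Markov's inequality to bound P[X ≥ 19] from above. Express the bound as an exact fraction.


μ = E[X] = 40/3, a = 19.
Markov: P[X ≥ 19] ≤ μ/a = (40/3)/19 = 40/57.
Numerically: ≈ 0.7018.
(Since a = 19 > μ = 13.3333, the bound 40/57 is < 1 and informative.)

P[X ≥ 19] ≤ 40/57 ≈ 0.7018.


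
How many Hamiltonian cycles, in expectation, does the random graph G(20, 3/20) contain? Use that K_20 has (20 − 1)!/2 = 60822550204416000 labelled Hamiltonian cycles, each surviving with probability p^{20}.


K_20 has (20 − 1)!/2 = 60822550204416000 labelled Hamiltonian cycles.
For each such Hamiltonian cycle H, let X_H = 1 if all 20 edges of H are present in G. Then P[X_H = 1] = p^{20} = (3/20)^{20} = 3486784401/104857600000000000000000000.
By linearity of expectation: E[X] = Σ_H E[X_H] = 60822550204416000 · p^{20} = 60822550204416000 · 3486784401/104857600000000000000000000 = 51776152168407487821/25600000000000000000.
Numerically: E[X] ≈ 2.0225.

E[X] = 60822550204416000 · (3/20)^{20} = 51776152168407487821/25600000000000000000 ≈ 2.0225.


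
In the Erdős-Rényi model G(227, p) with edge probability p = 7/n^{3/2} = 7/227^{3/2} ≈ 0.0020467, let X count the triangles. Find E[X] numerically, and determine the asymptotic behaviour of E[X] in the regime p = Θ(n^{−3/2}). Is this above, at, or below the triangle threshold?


Number of potential triangles: C(227, 3) = 1923825.
Each occurs with probability p³ ≈ (0.0020467)³ ≈ 8.5738871e-09.
By linearity: E[X] = C(227, 3)·p³ ≈ 1923825 · 8.5738871e-09 ≈ 0.01649.
Since α = 3/2 > 1, p = c/n^{3/2} = o(1/n) is below the triangle threshold p ~ 1/n. Asymptotically E[X] ~ (c³/6)·n^{3(1−α)} = (7³/6)·n^{-1.5} → 0, so by Markov's inequality G has no triangles w.h.p.

E[X] ≈ 0.01649; in regime p = Θ(1/n^{3/2}) E[X] tends to 0 (below the triangle threshold p ~ 1/n).


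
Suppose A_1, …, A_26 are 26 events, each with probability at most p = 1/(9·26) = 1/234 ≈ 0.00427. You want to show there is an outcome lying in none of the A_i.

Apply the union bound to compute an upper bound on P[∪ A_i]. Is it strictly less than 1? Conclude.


Union bound: P[∪_{i=1}^{26} A_i] ≤ Σ_i P[A_i] ≤ 26·p = 26·(1/234) = 1/9.
Numerically: 1/9 ≈ 0.11111.
Is 1/9 < 1? YES.
Since P[∪ A_i] ≤ 1/9 < 1, the complement has P[∩ A_i^c] ≥ 1 − 1/9 = 8/9 > 0, so some outcome avoids every A_i.

26·p = 1/9 ≈ 0.11111; existence CERTIFIED by the union bound.


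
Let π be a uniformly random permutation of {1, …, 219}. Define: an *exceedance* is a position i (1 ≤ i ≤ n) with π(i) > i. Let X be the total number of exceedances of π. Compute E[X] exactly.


Write X = Σ_{i=1}^{219} X_i, where X_i = 1_{π(i) > i}.
For each fixed i, π(i) is uniform over {1, …, 219} (marginal of a uniform permutation), so P[π(i) > i] = (n − i)/n. Summing: Σ_{i=1}^{219} (n − i)/n = (0 + 1 + … + 218)/219 = 219(219 − 1)/(2·219) = (219 − 1)/2.
Hence E[X] = Σ_{i=1}^{219} (219 − i)/219 = 109 ≈ 109.0000.

E[X] = 109 = 109.0000.


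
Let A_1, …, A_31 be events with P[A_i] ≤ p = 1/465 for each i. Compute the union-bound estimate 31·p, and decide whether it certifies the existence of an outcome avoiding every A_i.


Union bound: P[∪_{i=1}^{31} A_i] ≤ Σ_i P[A_i] ≤ 31·p = 31·(1/465) = 1/15.
Numerically: 1/15 ≈ 0.067.
Is 1/15 < 1? YES.
Since P[∪ A_i] ≤ 1/15 < 1, the complement has P[∩ A_i^c] ≥ 1 − 1/15 = 14/15 > 0, so some outcome avoids every A_i.

31·p = 1/15 ≈ 0.067; existence CERTIFIED by the union bound.


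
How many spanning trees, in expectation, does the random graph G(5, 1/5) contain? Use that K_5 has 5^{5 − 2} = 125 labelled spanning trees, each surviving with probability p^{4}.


K_5 has 5^{5 − 2} = 125 labelled spanning trees.
For each such spanning tree H, let X_H = 1 if all 4 edges of H are present in G. Then P[X_H = 1] = p^{4} = (1/5)^{4} = 1/625.
By linearity of expectation: E[X] = Σ_H E[X_H] = 125 · p^{4} = 125 · 1/625 = 1/5.
Numerically: E[X] ≈ 0.2.

E[X] = 125 · (1/5)^{4} = 1/5 ≈ 0.2.


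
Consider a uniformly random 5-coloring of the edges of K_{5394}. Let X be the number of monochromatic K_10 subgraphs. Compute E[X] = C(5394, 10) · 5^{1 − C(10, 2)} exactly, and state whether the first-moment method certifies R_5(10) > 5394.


E[X] = C(5394, 10) · 5^{1 − 45} = 5697982524930156243149785372878 · 5^{−44} = 5697982524930156243149785372878/5684341886080801486968994140625.
As a reduced fraction: E[X] = 5697982524930156243149785372878/5684341886080801486968994140625 ≈ 1.0023997.
Is E[X] < 1? NO.
Since E[X] ≥ 1, the first-moment bound is inconclusive at n = 5394; it does NOT by itself certify R_5(10) > 5394.

E[X] = 5697982524930156243149785372878/5684341886080801486968994140625 ≈ 1.0023997; E[X] ≥ 1; first-moment method inconclusive here.


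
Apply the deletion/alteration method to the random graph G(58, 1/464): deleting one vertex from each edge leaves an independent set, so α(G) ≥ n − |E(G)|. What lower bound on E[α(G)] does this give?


E[|E(G)|] = C(58, 2)·p = 1653 · (1/464) = 57/16.
E[α(G)] ≥ n − E[|E(G)|] = 58 − 57/16 = 871/16.
Numerically: ≈ 54.4375.
(This is only a lower bound; the true E[α(G)] may be larger.)

E[α(G)] ≥ 871/16 ≈ 54.4375.


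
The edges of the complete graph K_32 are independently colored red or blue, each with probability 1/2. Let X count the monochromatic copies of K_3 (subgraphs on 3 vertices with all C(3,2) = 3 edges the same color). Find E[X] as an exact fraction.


Let X = Σ_S X_S over the C(32, 3) = 4960 subsets S of size 3, where X_S = 1 if the K_3 on S is monochromatic.
For a fixed S, the K_3 on S has C(3, 2) = 3 edges. P[all 3 edges red] = (1/2)^3, and likewise for blue, so P[monochromatic] = 2·(1/2)^3 = 2^{1 − 3} = 1/4.
By linearity: E[X] = C(32, 3) · 2^{1 − 3} = 4960 · 1/4 = 1240.
Numerically: E[X] ≈ 1240.000000.

E[X] = C(32,3)·2^(1−C(3,2)) = 1240 ≈ 1240.000000.


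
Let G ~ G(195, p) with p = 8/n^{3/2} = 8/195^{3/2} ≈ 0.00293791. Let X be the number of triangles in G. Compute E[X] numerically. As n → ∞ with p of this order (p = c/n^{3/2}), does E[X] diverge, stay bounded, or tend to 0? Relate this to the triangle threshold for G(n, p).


Number of potential triangles: C(195, 3) = 1216865.
Each occurs with probability p³ ≈ (0.00293791)³ ≈ 2.53579540e-08.
By linearity: E[X] = C(195, 3)·p³ ≈ 1216865 · 2.53579540e-08 ≈ 0.030857.
Since α = 3/2 > 1, p = c/n^{3/2} = o(1/n) is below the triangle threshold p ~ 1/n. Asymptotically E[X] ~ (c³/6)·n^{3(1−α)} = (8³/6)·n^{-1.5} → 0, so by Markov's inequality G has no triangles w.h.p.

E[X] ≈ 0.030857; in regime p = Θ(1/n^{3/2}) E[X] tends to 0 (below the triangle threshold p ~ 1/n).


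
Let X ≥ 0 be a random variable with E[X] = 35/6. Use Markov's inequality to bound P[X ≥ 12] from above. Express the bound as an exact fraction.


μ = E[X] = 35/6, a = 12.
Markov: P[X ≥ 12] ≤ μ/a = (35/6)/12 = 35/72.
Numerically: ≈ 0.4861.
(Since a = 12 > μ = 5.8333, the bound 35/72 is < 1 and informative.)

P[X ≥ 12] ≤ 35/72 ≈ 0.4861.


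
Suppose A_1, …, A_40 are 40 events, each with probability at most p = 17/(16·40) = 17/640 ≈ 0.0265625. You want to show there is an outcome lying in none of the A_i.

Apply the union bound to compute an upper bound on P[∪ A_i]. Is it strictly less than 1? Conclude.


Union bound: P[∪_{i=1}^{40} A_i] ≤ Σ_i P[A_i] ≤ 40·p = 40·(17/640) = 17/16.
Numerically: 17/16 ≈ 1.0625000.
Is 17/16 < 1? NO.
Since the bound 17/16 is ≥ 1, the union bound is uninformative here; it does NOT by itself certify existence.

40·p = 17/16 ≈ 1.0625000; existence NOT certified by the union bound.


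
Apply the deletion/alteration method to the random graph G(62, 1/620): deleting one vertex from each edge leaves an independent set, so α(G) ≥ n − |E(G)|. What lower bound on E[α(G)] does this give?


E[|E(G)|] = C(62, 2)·p = 1891 · (1/620) = 61/20.
E[α(G)] ≥ n − E[|E(G)|] = 62 − 61/20 = 1179/20.
Numerically: ≈ 58.9500.
(This is only a lower bound; the true E[α(G)] may be larger.)

E[α(G)] ≥ 1179/20 ≈ 58.9500.


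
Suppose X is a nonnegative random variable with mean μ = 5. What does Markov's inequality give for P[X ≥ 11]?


μ = E[X] = 5, a = 11.
Markov: P[X ≥ 11] ≤ μ/a = (5)/11 = 5/11.
Numerically: ≈ 0.45455.
(Since a = 11 > μ = 5.00000, the bound 5/11 is < 1 and informative.)

P[X ≥ 11] ≤ 5/11 ≈ 0.45455.


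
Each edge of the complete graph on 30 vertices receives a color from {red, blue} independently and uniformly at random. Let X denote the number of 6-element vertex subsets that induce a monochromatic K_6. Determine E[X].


Let X = Σ_S X_S over the C(30, 6) = 593775 subsets S of size 6, where X_S = 1 if the K_6 on S is monochromatic.
For a fixed S, the K_6 on S has C(6, 2) = 15 edges. P[all 15 edges red] = (1/2)^15, and likewise for blue, so P[monochromatic] = 2·(1/2)^15 = 2^{1 − 15} = 1/16384.
Summing: E[X] = C(30, 6) · 2^{1 − 15} = 593775 · 1/16384 = 593775/16384.
Numerically: E[X] ≈ 36.241.

E[X] = C(30,6)·2^(1−C(6,2)) = 593775/16384 ≈ 36.241.


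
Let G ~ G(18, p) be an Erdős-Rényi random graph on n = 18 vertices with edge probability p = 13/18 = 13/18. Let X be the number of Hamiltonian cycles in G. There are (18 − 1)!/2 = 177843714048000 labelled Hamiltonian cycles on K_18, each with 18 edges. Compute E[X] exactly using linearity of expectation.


K_18 has (18 − 1)!/2 = 177843714048000 labelled Hamiltonian cycles.
For each such Hamiltonian cycle H, let X_H = 1 if all 18 edges of H are present in G. Then P[X_H = 1] = p^{18} = (13/18)^{18} = 112455406951957393129/39346408075296537575424.
By linearity: E[X] = Σ_H E[X_H] = 177843714048000 · p^{18} = 177843714048000 · 112455406951957393129/39346408075296537575424 = 1674446952588776589016668875/3294258113514384.
Numerically: E[X] ≈ 5.0829e+11.

E[X] = 177843714048000 · (13/18)^{18} = 1674446952588776589016668875/3294258113514384 ≈ 5.0829e+11.


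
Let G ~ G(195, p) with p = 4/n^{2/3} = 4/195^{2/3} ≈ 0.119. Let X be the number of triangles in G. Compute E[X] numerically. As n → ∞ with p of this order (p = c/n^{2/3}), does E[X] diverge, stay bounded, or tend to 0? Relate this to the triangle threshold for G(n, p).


Number of potential triangles: C(195, 3) = 1216865.
Each occurs with probability p³ ≈ (0.119)³ ≈ 1.68310e-03.
By linearity: E[X] = C(195, 3)·p³ ≈ 1216865 · 1.68310e-03 ≈ 2048.109.
Since α = 2/3 < 1, p = c/n^{2/3} ≫ 1/n is above the triangle threshold p ~ 1/n. Asymptotically E[X] ~ (c³/6)·n^{3(1−α)} = (4³/6)·n^{1} → ∞; triangles are abundant w.h.p.

E[X] ≈ 2048.109; in regime p = Θ(1/n^{2/3}) E[X] diverges (above the triangle threshold p ~ 1/n).


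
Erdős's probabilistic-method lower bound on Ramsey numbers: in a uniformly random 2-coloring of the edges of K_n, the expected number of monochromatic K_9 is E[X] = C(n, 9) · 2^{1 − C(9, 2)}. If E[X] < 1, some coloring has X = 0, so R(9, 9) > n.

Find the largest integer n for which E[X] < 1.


We need C(n, 9) · 2^{1 − 36} < 1, i.e. C(n, 9) < 2^{36 − 1} = 34359738368.
Check values of n near the boundary:
  n = 63: C(63, 9) = 23667689815; 23667689815 < 34359738368? YES
  n = 64: C(64, 9) = 27540584512; 27540584512 < 34359738368? YES
  n = 65: C(65, 9) = 31966749880; 31966749880 < 34359738368? YES
  n = 66: C(66, 9) = 37014131440; 37014131440 < 34359738368? NO
The largest n with C(n, 9) < 34359738368 is n = 65 (where E[X] = 3995843735/4294967296 ≈ 0.930). Hence R(9, 9) > 65, i.e. R(9, 9) ≥ 66.

Largest n = 65; hence R(9, 9) > 65.


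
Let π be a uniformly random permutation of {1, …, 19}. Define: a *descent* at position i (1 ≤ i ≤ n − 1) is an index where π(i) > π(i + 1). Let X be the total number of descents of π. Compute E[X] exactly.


Write X = Σ X_I over i = 1, …, 18, with X_I the indicator of one descent.
There are 18 indicators.
For each fixed i, the pair (π(i), π(i+1)) is a uniformly random ordered pair of distinct values from {1, …, 19}; by symmetry P[π(i) > π(i+1)] = 1/2.
By linearity: E[X] = 18 · (1/2) = (19 − 1) · (1/2) = 9 ≈ 9.000.

E[X] = 9 = 9.000.


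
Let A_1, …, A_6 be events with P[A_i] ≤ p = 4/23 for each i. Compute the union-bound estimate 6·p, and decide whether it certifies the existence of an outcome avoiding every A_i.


Union bound: P[∪_{i=1}^{6} A_i] ≤ Σ_i P[A_i] ≤ 6·p = 6·(4/23) = 24/23.
Numerically: 24/23 ≈ 1.043478.
Is 24/23 < 1? NO.
Since the bound 24/23 is ≥ 1, the union bound is uninformative here; it does NOT by itself certify existence.

6·p = 24/23 ≈ 1.043478; existence NOT certified by the union bound.


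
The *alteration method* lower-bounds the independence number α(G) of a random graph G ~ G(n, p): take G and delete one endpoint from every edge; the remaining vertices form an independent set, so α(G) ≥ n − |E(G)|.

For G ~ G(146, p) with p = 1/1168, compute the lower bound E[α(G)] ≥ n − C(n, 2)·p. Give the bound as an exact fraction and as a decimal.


E[|E(G)|] = C(146, 2)·p = 10585 · (1/1168) = 145/16.
E[α(G)] ≥ n − E[|E(G)|] = 146 − 145/16 = 2191/16.
Numerically: ≈ 136.937500.
(This is only a lower bound; the true E[α(G)] may be larger.)

E[α(G)] ≥ 2191/16 ≈ 136.937500.


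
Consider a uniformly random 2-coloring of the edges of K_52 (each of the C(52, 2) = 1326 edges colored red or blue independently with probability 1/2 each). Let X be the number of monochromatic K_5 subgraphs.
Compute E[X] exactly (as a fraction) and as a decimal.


Let X = Σ_S X_S over the C(52, 5) = 2598960 subsets S of size 5, where X_S = 1 if the K_5 on S is monochromatic.
For a fixed S, the K_5 on S has C(5, 2) = 10 edges. P[all 10 edges red] = (1/2)^10, and likewise for blue, so P[monochromatic] = 2·(1/2)^10 = 2^{1 − 10} = 1/512.
Summing: E[X] = C(52, 5) · 2^{1 − 10} = 2598960 · 1/512 = 162435/32.
Numerically: E[X] ≈ 5076.094.

E[X] = C(52,5)·2^(1−C(5,2)) = 162435/32 ≈ 5076.094.


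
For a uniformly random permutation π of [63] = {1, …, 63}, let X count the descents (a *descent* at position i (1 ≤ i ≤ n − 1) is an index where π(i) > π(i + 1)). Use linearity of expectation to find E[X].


Write X = Σ X_I over i = 1, …, 62, with X_I the indicator of one descent.
There are 62 indicators.
For each fixed i, the pair (π(i), π(i+1)) is a uniformly random ordered pair of distinct values from {1, …, 63}; by symmetry P[π(i) > π(i+1)] = 1/2.
By linearity: E[X] = 62 · (1/2) = (63 − 1) · (1/2) = 31 ≈ 31.000000.

E[X] = 31 = 31.000000.


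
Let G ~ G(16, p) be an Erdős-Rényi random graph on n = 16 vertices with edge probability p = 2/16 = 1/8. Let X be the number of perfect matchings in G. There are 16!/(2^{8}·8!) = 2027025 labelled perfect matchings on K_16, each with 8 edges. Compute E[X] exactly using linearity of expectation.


K_16 has 16!/(2^{8}·8!) = 2027025 labelled perfect matchings.
For each such perfect matching H, let X_H = 1 if all 8 edges of H are present in G. Then P[X_H = 1] = p^{8} = (1/8)^{8} = 1/16777216.
Summing the indicators: E[X] = Σ_H E[X_H] = 2027025 · p^{8} = 2027025 · 1/16777216 = 2027025/16777216.
Numerically: E[X] ≈ 0.12082.

E[X] = 2027025 · (1/8)^{8} = 2027025/16777216 ≈ 0.12082.


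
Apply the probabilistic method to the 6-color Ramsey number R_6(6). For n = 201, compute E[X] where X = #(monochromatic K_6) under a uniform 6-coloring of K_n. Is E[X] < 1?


E[X] = C(201, 6) · 6^{1 − 15} = 84944276340 · 6^{−14} = 84944276340/78364164096.
As a reduced fraction: E[X] = 7078689695/6530347008 ≈ 1.0840.
Is E[X] < 1? NO.
Since E[X] ≥ 1, the first-moment bound is inconclusive at n = 201; it does NOT by itself certify R_6(6) > 201.

E[X] = 7078689695/6530347008 ≈ 1.0840; E[X] ≥ 1; first-moment method inconclusive here.


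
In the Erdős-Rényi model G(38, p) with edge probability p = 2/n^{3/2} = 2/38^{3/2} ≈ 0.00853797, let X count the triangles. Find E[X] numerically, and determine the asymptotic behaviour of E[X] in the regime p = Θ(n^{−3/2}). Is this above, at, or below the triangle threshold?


Number of potential triangles: C(38, 3) = 8436.
Each occurs with probability p³ ≈ (0.00853797)³ ≈ 6.22391714e-07.
By linearity: E[X] = C(38, 3)·p³ ≈ 8436 · 6.22391714e-07 ≈ 0.005250.
Since α = 3/2 > 1, p = c/n^{3/2} = o(1/n) is below the triangle threshold p ~ 1/n. Asymptotically E[X] ~ (c³/6)·n^{3(1−α)} = (2³/6)·n^{-1.5} → 0, so by Markov's inequality G has no triangles w.h.p.

E[X] ≈ 0.005250; in regime p = Θ(1/n^{3/2}) E[X] tends to 0 (below the triangle threshold p ~ 1/n).


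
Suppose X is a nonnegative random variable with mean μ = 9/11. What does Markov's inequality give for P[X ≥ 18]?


μ = E[X] = 9/11, a = 18.
Markov: P[X ≥ 18] ≤ μ/a = (9/11)/18 = 1/22.
Numerically: ≈ 0.04545.
(Since a = 18 > μ = 0.81818, the bound 1/22 is < 1 and informative.)

P[X ≥ 18] ≤ 1/22 ≈ 0.04545.


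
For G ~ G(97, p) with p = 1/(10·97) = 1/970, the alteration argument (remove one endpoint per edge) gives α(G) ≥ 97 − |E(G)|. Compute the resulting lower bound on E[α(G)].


E[|E(G)|] = C(97, 2)·p = 4656 · (1/970) = 24/5.
E[α(G)] ≥ n − E[|E(G)|] = 97 − 24/5 = 461/5.
Numerically: ≈ 92.200.
(This is only a lower bound; the true E[α(G)] may be larger.)

E[α(G)] ≥ 461/5 ≈ 92.200.


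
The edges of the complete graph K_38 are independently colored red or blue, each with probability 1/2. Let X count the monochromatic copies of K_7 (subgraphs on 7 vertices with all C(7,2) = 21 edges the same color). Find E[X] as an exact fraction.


Let X = Σ_S X_S over the C(38, 7) = 12620256 subsets S of size 7, where X_S = 1 if the K_7 on S is monochromatic.
For a fixed S, the K_7 on S has C(7, 2) = 21 edges. P[all 21 edges red] = (1/2)^21, and likewise for blue, so P[monochromatic] = 2·(1/2)^21 = 2^{1 − 21} = 1/1048576.
By linearity: E[X] = C(38, 7) · 2^{1 − 21} = 12620256 · 1/1048576 = 394383/32768.
Numerically: E[X] ≈ 12.03561.

E[X] = C(38,7)·2^(1−C(7,2)) = 394383/32768 ≈ 12.03561.
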